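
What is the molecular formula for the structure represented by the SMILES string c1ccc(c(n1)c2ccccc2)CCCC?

C15H17N

Heavy atoms from the SMILES: 15 C, 1 N.
Implicit hydrogens by atom environment:
  8 × C (aromatic): 1 H each → 8
  3 × C: 2 H each → 6
  3 × C (aromatic): no H
  1 × C: 3 H
  1 × N (aromatic): no H
  Total hydrogens = 17.
Molecular formula: C15H17N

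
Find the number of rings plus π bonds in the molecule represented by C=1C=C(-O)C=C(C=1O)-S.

Molecular formula from the SMILES: C6H6O2S.
DoU = (2C + 2 + N − H − X)/2 = (2·6 + 2 + 0 − 6 − 0)/2 = 8/2 = 4.
(Structurally: 1 ring(s) + 3 π bond(s) = 4.)

4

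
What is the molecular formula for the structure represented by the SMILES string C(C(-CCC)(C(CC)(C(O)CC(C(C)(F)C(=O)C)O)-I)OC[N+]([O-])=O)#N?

Heavy atoms from the SMILES: 16 C, 1 F, 1 I, 2 N, 6 O.
Implicit hydrogens by atom environment:
  5 × C: 2 H each → 10
  5 × C: no H
  4 × C: 3 H each → 12
  3 × O: no H
  2 × C: 1 H each → 2
  2 × O: 1 H each → 2
  1 × F: no H
  1 × I: no H
  1 × N: no H
  1 × N (charge +1): no H
  1 × O (charge -1): no H
  Total hydrogens = 26.
Molecular formula: C16H26FIN2O6

C16H26FIN2O6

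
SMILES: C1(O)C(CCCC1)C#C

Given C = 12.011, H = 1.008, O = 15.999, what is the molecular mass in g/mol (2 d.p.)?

Molecular formula: C8H12O.
M = 8×12.011 + 12×1.008 + 1×15.999 = 124.18 g/mol.

124.18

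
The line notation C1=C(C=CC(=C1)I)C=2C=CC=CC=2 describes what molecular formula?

Heavy atoms from the SMILES: 12 C, 1 I.
Implicit hydrogens by atom environment:
  9 × C (aromatic): 1 H each → 9
  3 × C (aromatic): no H
  1 × I: no H
  Total hydrogens = 9.
Molecular formula: C12H9I

C12H9I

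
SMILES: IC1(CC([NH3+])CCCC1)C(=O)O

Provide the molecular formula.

C8H15INO2+

Heavy atoms from the SMILES: 8 C, 1 I, 1 N, 2 O.
Implicit hydrogens by atom environment:
  5 × C: 2 H each → 10
  2 × C: no H
  1 × C: 1 H
  1 × I: no H
  1 × N (charge +1): 3 H
  1 × O: 1 H
  1 × O: no H
  Total hydrogens = 15.
Net charge +1.
Molecular formula: C8H15INO2+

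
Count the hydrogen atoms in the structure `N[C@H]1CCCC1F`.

10

Hydrogens are implicit in SMILES; fill each atom to its normal valence:
  3 × C: 2 H each → 6
  2 × C: 1 H each → 2
  1 × F: no H
  1 × N: 2 H
  Total hydrogens = 10.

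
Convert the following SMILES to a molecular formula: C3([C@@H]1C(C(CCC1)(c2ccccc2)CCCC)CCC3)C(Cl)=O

Heavy atoms from the SMILES: 21 C, 1 Cl, 1 O.
Implicit hydrogens by atom environment:
  9 × C: 2 H each → 18
  5 × C (aromatic): 1 H each → 5
  3 × C: 1 H each → 3
  2 × C: no H
  1 × C: 3 H
  1 × C (aromatic): no H
  1 × Cl: no H
  1 × O: no H
  Total hydrogens = 29.
Molecular formula: C21H29ClO

C21H29ClO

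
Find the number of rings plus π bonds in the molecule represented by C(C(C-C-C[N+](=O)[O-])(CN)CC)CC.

Molecular formula from the SMILES: C10H22N2O2.
DoU = (2C + 2 + N − H − X)/2 = (2·10 + 2 + 2 − 22 − 0)/2 = 2/2 = 1.
(Structurally: 0 ring(s) + 1 π bond(s) = 1.)

1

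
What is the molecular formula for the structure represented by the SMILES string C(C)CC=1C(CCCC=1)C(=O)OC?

C11H18O2

Heavy atoms from the SMILES: 11 C, 2 O.
Implicit hydrogens by atom environment:
  5 × C: 2 H each → 10
  2 × C: 3 H each → 6
  2 × C: 1 H each → 2
  2 × C: no H
  2 × O: no H
  Total hydrogens = 18.
Molecular formula: C11H18O2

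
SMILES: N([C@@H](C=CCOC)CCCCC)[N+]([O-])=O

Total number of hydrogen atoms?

20

Hydrogens are implicit in SMILES; fill each atom to its normal valence:
  5 × C: 2 H each → 10
  3 × C: 1 H each → 3
  2 × C: 3 H each → 6
  2 × O: no H
  1 × N: 1 H
  1 × N (charge +1): no H
  1 × O (charge -1): no H
  Total hydrogens = 20.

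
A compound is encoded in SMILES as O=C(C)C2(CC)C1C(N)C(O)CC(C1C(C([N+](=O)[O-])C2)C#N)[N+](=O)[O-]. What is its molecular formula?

Heavy atoms from the SMILES: 15 C, 4 N, 6 O.
Implicit hydrogens by atom environment:
  7 × C: 1 H each → 7
  3 × C: 2 H each → 6
  3 × C: no H
  3 × O: no H
  2 × C: 3 H each → 6
  2 × N (charge +1): no H
  2 × O (charge -1): no H
  1 × N: 2 H
  1 × N: no H
  1 × O: 1 H
  Total hydrogens = 22.
Molecular formula: C15H22N4O6

C15H22N4O6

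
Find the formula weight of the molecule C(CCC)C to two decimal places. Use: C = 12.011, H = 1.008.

72.15

Molecular formula: C5H12.
M = 5×12.011 + 12×1.008 = 72.15 g/mol.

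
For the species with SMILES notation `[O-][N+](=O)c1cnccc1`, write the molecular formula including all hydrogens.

Heavy atoms from the SMILES: 5 C, 2 N, 2 O.
Implicit hydrogens by atom environment:
  4 × C (aromatic): 1 H each → 4
  1 × C (aromatic): no H
  1 × N (aromatic): no H
  1 × N (charge +1): no H
  1 × O: no H
  1 × O (charge -1): no H
  Total hydrogens = 4.
Molecular formula: C5H4N2O2

C5H4N2O2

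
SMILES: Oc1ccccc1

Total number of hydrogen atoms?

6

Hydrogens are implicit in SMILES; fill each atom to its normal valence:
  5 × C (aromatic): 1 H each → 5
  1 × C (aromatic): no H
  1 × O: 1 H
  Total hydrogens = 6.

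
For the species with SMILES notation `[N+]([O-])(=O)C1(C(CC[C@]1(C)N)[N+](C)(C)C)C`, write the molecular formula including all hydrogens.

Heavy atoms from the SMILES: 10 C, 3 N, 2 O.
Implicit hydrogens by atom environment:
  5 × C: 3 H each → 15
  2 × C: 2 H each → 4
  2 × C: no H
  2 × N (charge +1): no H
  1 × C: 1 H
  1 × N: 2 H
  1 × O: no H
  1 × O (charge -1): no H
  Total hydrogens = 22.
Net charge +1.
Molecular formula: C10H22N3O2+

C10H22N3O2+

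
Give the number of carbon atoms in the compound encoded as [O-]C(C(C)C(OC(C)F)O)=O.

6

The symbol for carbon appears 6 times in the SMILES.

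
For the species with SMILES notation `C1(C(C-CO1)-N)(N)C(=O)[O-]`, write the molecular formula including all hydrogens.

C5H9N2O3-

Heavy atoms from the SMILES: 5 C, 2 N, 3 O.
Implicit hydrogens by atom environment:
  2 × C: 2 H each → 4
  2 × C: no H
  2 × N: 2 H each → 4
  2 × O: no H
  1 × C: 1 H
  1 × O (charge -1): no H
  Total hydrogens = 9.
Net charge -1.
Molecular formula: C5H9N2O3-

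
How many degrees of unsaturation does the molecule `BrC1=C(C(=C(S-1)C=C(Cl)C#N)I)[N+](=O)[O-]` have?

Molecular formula from the SMILES: C7HBrClIN2O2S.
DoU = (2C + 2 + N − H − X)/2 = (2·7 + 2 + 2 − 1 − 3)/2 = 14/2 = 7.
(Structurally: 1 ring(s) + 6 π bond(s) = 7.)

7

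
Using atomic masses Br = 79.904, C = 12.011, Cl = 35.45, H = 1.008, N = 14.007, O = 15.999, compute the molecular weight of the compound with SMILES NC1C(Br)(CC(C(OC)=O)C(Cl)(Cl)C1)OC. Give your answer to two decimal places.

335.02

Molecular formula: C9H14BrCl2NO3.
M = 1×79.904 + 9×12.011 + 2×35.45 + 14×1.008 + 1×14.007 + 3×15.999 = 335.02 g/mol.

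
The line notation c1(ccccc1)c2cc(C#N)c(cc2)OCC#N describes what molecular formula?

C15H10N2O

Heavy atoms from the SMILES: 15 C, 2 N, 1 O.
Implicit hydrogens by atom environment:
  8 × C (aromatic): 1 H each → 8
  4 × C (aromatic): no H
  2 × C: no H
  2 × N: no H
  1 × C: 2 H
  1 × O: no H
  Total hydrogens = 10.
Molecular formula: C15H10N2O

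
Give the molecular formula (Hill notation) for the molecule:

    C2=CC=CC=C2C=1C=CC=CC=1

Heavy atoms from the SMILES: 12 C.
Implicit hydrogens by atom environment:
  10 × C (aromatic): 1 H each → 10
  2 × C (aromatic): no H
  Total hydrogens = 10.
Molecular formula: C12H10

C12H10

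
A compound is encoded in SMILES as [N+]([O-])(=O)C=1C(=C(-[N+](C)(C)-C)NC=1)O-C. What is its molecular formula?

Heavy atoms from the SMILES: 8 C, 3 N, 3 O.
Implicit hydrogens by atom environment:
  4 × C: 3 H each → 12
  3 × C (aromatic): no H
  2 × N (charge +1): no H
  2 × O: no H
  1 × C (aromatic): 1 H
  1 × N (aromatic): 1 H
  1 × O (charge -1): no H
  Total hydrogens = 14.
Net charge +1.
Molecular formula: C8H14N3O3+

C8H14N3O3+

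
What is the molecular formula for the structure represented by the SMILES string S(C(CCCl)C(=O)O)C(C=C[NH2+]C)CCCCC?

Heavy atoms from the SMILES: 13 C, 1 Cl, 1 N, 2 O, 1 S.
Implicit hydrogens by atom environment:
  6 × C: 2 H each → 12
  4 × C: 1 H each → 4
  2 × C: 3 H each → 6
  1 × C: no H
  1 × Cl: no H
  1 × N (charge +1): 2 H
  1 × O: 1 H
  1 × O: no H
  1 × S: no H
  Total hydrogens = 25.
Net charge +1.
Molecular formula: C13H25ClNO2S+

C13H25ClNO2S+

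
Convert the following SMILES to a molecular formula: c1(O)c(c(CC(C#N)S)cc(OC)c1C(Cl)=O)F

C11H9ClFNO3S

Heavy atoms from the SMILES: 11 C, 1 Cl, 1 F, 1 N, 3 O, 1 S.
Implicit hydrogens by atom environment:
  5 × C (aromatic): no H
  2 × C: no H
  2 × O: no H
  1 × C: 3 H
  1 × C: 2 H
  1 × C (aromatic): 1 H
  1 × C: 1 H
  1 × Cl: no H
  1 × F: no H
  1 × N: no H
  1 × O: 1 H
  1 × S: 1 H
  Total hydrogens = 9.
Molecular formula: C11H9ClFNO3S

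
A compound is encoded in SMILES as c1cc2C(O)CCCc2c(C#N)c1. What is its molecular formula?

C11H11NO

Heavy atoms from the SMILES: 11 C, 1 N, 1 O.
Implicit hydrogens by atom environment:
  3 × C: 2 H each → 6
  3 × C (aromatic): 1 H each → 3
  3 × C (aromatic): no H
  1 × C: 1 H
  1 × C: no H
  1 × N: no H
  1 × O: 1 H
  Total hydrogens = 11.
Molecular formula: C11H11NO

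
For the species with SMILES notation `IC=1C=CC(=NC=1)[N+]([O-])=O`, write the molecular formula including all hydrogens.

Heavy atoms from the SMILES: 5 C, 1 I, 2 N, 2 O.
Implicit hydrogens by atom environment:
  3 × C (aromatic): 1 H each → 3
  2 × C (aromatic): no H
  1 × I: no H
  1 × N (aromatic): no H
  1 × N (charge +1): no H
  1 × O: no H
  1 × O (charge -1): no H
  Total hydrogens = 3.
Molecular formula: C5H3IN2O2

C5H3IN2O2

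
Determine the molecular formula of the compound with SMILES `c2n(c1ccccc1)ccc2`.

C10H9N

Heavy atoms from the SMILES: 10 C, 1 N.
Implicit hydrogens by atom environment:
  9 × C (aromatic): 1 H each → 9
  1 × C (aromatic): no H
  1 × N (aromatic): no H
  Total hydrogens = 9.
Molecular formula: C10H9N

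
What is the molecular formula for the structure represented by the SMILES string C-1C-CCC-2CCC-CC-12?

Heavy atoms from the SMILES: 10 C.
Implicit hydrogens by atom environment:
  8 × C: 2 H each → 16
  2 × C: 1 H each → 2
  Total hydrogens = 18.
Molecular formula: C10H18

C10H18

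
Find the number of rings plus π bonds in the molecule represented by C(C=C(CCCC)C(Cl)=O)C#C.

Molecular formula from the SMILES: C10H13ClO.
DoU = (2C + 2 + N − H − X)/2 = (2·10 + 2 + 0 − 13 − 1)/2 = 8/2 = 4.
(Structurally: 0 ring(s) + 4 π bond(s) = 4.)

4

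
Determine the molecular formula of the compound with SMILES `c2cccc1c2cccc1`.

C10H8

Heavy atoms from the SMILES: 10 C.
Implicit hydrogens by atom environment:
  8 × C (aromatic): 1 H each → 8
  2 × C (aromatic): no H
  Total hydrogens = 8.
Molecular formula: C10H8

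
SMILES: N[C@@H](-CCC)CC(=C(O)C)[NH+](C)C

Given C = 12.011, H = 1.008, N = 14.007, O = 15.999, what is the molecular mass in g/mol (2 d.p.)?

Molecular formula: C10H23N2O+.
M = 10×12.011 + 23×1.008 + 2×14.007 + 1×15.999 = 187.31 g/mol.

187.31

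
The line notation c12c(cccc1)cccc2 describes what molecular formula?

Heavy atoms from the SMILES: 10 C.
Implicit hydrogens by atom environment:
  8 × C (aromatic): 1 H each → 8
  2 × C (aromatic): no H
  Total hydrogens = 8.
Molecular formula: C10H8

C10H8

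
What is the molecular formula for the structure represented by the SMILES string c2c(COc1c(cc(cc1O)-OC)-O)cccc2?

C14H14O4

Heavy atoms from the SMILES: 14 C, 4 O.
Implicit hydrogens by atom environment:
  7 × C (aromatic): 1 H each → 7
  5 × C (aromatic): no H
  2 × O: 1 H each → 2
  2 × O: no H
  1 × C: 3 H
  1 × C: 2 H
  Total hydrogens = 14.
Molecular formula: C14H14O4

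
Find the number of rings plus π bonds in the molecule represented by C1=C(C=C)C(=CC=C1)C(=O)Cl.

Molecular formula from the SMILES: C9H7ClO.
DoU = (2C + 2 + N − H − X)/2 = (2·9 + 2 + 0 − 7 − 1)/2 = 12/2 = 6.
(Structurally: 1 ring(s) + 5 π bond(s) = 6.)

6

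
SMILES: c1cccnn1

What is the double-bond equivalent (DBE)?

Molecular formula from the SMILES: C4H4N2.
DoU = (2C + 2 + N − H − X)/2 = (2·4 + 2 + 2 − 4 − 0)/2 = 8/2 = 4.
(Structurally: 1 ring(s) + 3 π bond(s) = 4.)

4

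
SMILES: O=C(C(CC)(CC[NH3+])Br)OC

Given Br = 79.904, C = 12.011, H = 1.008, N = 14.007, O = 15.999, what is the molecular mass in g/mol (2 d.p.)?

Molecular formula: C7H15BrNO2+.
M = 1×79.904 + 7×12.011 + 15×1.008 + 1×14.007 + 2×15.999 = 225.11 g/mol.

225.11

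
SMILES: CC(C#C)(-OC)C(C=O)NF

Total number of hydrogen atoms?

Hydrogens are implicit in SMILES; fill each atom to its normal valence:
  3 × C: 1 H each → 3
  2 × C: 3 H each → 6
  2 × C: no H
  2 × O: no H
  1 × F: no H
  1 × N: 1 H
  Total hydrogens = 10.

10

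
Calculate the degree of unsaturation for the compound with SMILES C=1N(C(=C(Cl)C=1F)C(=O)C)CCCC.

Molecular formula from the SMILES: C10H13ClFNO.
DoU = (2C + 2 + N − H − X)/2 = (2·10 + 2 + 1 − 13 − 2)/2 = 8/2 = 4.
(Structurally: 1 ring(s) + 3 π bond(s) = 4.)

4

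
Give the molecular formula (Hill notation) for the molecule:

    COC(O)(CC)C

C5H12O2

Heavy atoms from the SMILES: 5 C, 2 O.
Implicit hydrogens by atom environment:
  3 × C: 3 H each → 9
  1 × C: 2 H
  1 × C: no H
  1 × O: 1 H
  1 × O: no H
  Total hydrogens = 12.
Molecular formula: C5H12O2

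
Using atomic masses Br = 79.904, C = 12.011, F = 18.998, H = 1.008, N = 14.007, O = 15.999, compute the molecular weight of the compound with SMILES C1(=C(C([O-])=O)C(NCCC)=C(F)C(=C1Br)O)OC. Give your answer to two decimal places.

321.12

Molecular formula: C11H12BrFNO4-.
M = 1×79.904 + 11×12.011 + 1×18.998 + 12×1.008 + 1×14.007 + 4×15.999 = 321.12 g/mol.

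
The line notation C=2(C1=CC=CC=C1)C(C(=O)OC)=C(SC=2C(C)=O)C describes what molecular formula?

Heavy atoms from the SMILES: 15 C, 3 O, 1 S.
Implicit hydrogens by atom environment:
  5 × C (aromatic): 1 H each → 5
  5 × C (aromatic): no H
  3 × C: 3 H each → 9
  3 × O: no H
  2 × C: no H
  1 × S (aromatic): no H
  Total hydrogens = 14.
Molecular formula: C15H14O3S

C15H14O3S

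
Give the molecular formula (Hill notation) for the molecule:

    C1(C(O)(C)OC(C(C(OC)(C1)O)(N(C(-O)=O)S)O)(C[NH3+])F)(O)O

C10H20FN2O9S+

Heavy atoms from the SMILES: 10 C, 1 F, 2 N, 9 O, 1 S.
Implicit hydrogens by atom environment:
  6 × C: no H
  6 × O: 1 H each → 6
  3 × O: no H
  2 × C: 3 H each → 6
  2 × C: 2 H each → 4
  1 × F: no H
  1 × N (charge +1): 3 H
  1 × N: no H
  1 × S: 1 H
  Total hydrogens = 20.
Net charge +1.
Molecular formula: C10H20FN2O9S+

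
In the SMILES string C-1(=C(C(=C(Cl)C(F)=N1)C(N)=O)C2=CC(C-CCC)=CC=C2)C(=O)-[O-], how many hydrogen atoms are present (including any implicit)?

15

Hydrogens are implicit in SMILES; fill each atom to its normal valence:
  7 × C (aromatic): no H
  4 × C (aromatic): 1 H each → 4
  3 × C: 2 H each → 6
  2 × C: no H
  2 × O: no H
  1 × C: 3 H
  1 × Cl: no H
  1 × F: no H
  1 × N: 2 H
  1 × N (aromatic): no H
  1 × O (charge -1): no H
  Total hydrogens = 15.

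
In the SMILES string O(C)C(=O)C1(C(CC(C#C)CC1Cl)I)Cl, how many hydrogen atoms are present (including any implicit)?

Hydrogens are implicit in SMILES; fill each atom to its normal valence:
  4 × C: 1 H each → 4
  3 × C: no H
  2 × C: 2 H each → 4
  2 × Cl: no H
  2 × O: no H
  1 × C: 3 H
  1 × I: no H
  Total hydrogens = 11.

11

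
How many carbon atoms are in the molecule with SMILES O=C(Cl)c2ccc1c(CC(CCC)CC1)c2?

14

The symbol for carbon appears 14 times in the SMILES. Lowercase c denotes aromatic carbon and counts toward C.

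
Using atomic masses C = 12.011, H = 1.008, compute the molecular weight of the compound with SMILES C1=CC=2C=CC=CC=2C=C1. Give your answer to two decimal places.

128.17

Molecular formula: C10H8.
M = 10×12.011 + 8×1.008 = 128.17 g/mol.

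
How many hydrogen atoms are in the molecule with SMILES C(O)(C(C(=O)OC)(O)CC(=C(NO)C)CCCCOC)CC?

Hydrogens are implicit in SMILES; fill each atom to its normal valence:
  6 × C: 2 H each → 12
  4 × C: 3 H each → 12
  4 × C: no H
  3 × O: 1 H each → 3
  3 × O: no H
  1 × C: 1 H
  1 × N: 1 H
  Total hydrogens = 29.

29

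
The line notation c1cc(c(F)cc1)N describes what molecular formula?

C6H6FN

Heavy atoms from the SMILES: 6 C, 1 F, 1 N.
Implicit hydrogens by atom environment:
  4 × C (aromatic): 1 H each → 4
  2 × C (aromatic): no H
  1 × F: no H
  1 × N: 2 H
  Total hydrogens = 6.
Molecular formula: C6H6FN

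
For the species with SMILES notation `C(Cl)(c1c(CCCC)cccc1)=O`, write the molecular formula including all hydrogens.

C11H13ClO

Heavy atoms from the SMILES: 11 C, 1 Cl, 1 O.
Implicit hydrogens by atom environment:
  4 × C (aromatic): 1 H each → 4
  3 × C: 2 H each → 6
  2 × C (aromatic): no H
  1 × C: 3 H
  1 × C: no H
  1 × Cl: no H
  1 × O: no H
  Total hydrogens = 13.
Molecular formula: C11H13ClO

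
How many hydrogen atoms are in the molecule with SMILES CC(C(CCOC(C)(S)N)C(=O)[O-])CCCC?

24

Hydrogens are implicit in SMILES; fill each atom to its normal valence:
  5 × C: 2 H each → 10
  3 × C: 3 H each → 9
  2 × C: 1 H each → 2
  2 × C: no H
  2 × O: no H
  1 × N: 2 H
  1 × O (charge -1): no H
  1 × S: 1 H
  Total hydrogens = 24.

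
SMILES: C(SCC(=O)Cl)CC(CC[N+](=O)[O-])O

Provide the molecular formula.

Heavy atoms from the SMILES: 7 C, 1 Cl, 1 N, 4 O, 1 S.
Implicit hydrogens by atom environment:
  5 × C: 2 H each → 10
  2 × O: no H
  1 × C: 1 H
  1 × C: no H
  1 × Cl: no H
  1 × N (charge +1): no H
  1 × O: 1 H
  1 × O (charge -1): no H
  1 × S: no H
  Total hydrogens = 12.
Molecular formula: C7H12ClNO4S

C7H12ClNO4S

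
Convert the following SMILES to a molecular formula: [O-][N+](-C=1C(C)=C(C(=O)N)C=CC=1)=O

C8H8N2O3

Heavy atoms from the SMILES: 8 C, 2 N, 3 O.
Implicit hydrogens by atom environment:
  3 × C (aromatic): 1 H each → 3
  3 × C (aromatic): no H
  2 × O: no H
  1 × C: 3 H
  1 × C: no H
  1 × N: 2 H
  1 × N (charge +1): no H
  1 × O (charge -1): no H
  Total hydrogens = 8.
Molecular formula: C8H8N2O3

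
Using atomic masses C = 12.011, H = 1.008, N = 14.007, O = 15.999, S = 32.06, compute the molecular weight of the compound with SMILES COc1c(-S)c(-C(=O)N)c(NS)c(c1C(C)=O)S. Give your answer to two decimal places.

Molecular formula: C10H12N2O3S3.
M = 10×12.011 + 12×1.008 + 2×14.007 + 3×15.999 + 3×32.06 = 304.40 g/mol.

304.40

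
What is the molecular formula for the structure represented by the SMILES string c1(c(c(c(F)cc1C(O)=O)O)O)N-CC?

C9H10FNO4

Heavy atoms from the SMILES: 9 C, 1 F, 1 N, 4 O.
Implicit hydrogens by atom environment:
  5 × C (aromatic): no H
  3 × O: 1 H each → 3
  1 × C: 3 H
  1 × C: 2 H
  1 × C (aromatic): 1 H
  1 × C: no H
  1 × F: no H
  1 × N: 1 H
  1 × O: no H
  Total hydrogens = 10.
Molecular formula: C9H10FNO4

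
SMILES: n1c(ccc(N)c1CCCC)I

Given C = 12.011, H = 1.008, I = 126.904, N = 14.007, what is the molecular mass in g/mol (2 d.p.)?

276.12

Molecular formula: C9H13IN2.
M = 9×12.011 + 13×1.008 + 1×126.904 + 2×14.007 = 276.12 g/mol.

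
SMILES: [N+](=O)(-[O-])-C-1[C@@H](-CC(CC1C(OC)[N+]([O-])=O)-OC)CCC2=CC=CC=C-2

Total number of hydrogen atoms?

Hydrogens are implicit in SMILES; fill each atom to its normal valence:
  5 × C: 1 H each → 5
  5 × C (aromatic): 1 H each → 5
  4 × C: 2 H each → 8
  4 × O: no H
  2 × C: 3 H each → 6
  2 × N (charge +1): no H
  2 × O (charge -1): no H
  1 × C (aromatic): no H
  Total hydrogens = 24.

24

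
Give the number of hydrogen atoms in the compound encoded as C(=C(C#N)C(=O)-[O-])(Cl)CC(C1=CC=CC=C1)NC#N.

Hydrogens are implicit in SMILES; fill each atom to its normal valence:
  5 × C (aromatic): 1 H each → 5
  5 × C: no H
  2 × N: no H
  1 × C: 2 H
  1 × C: 1 H
  1 × C (aromatic): no H
  1 × Cl: no H
  1 × N: 1 H
  1 × O: no H
  1 × O (charge -1): no H
  Total hydrogens = 9.

9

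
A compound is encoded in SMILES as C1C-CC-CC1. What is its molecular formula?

Heavy atoms from the SMILES: 6 C.
Implicit hydrogens by atom environment:
  6 × C: 2 H each → 12
  Total hydrogens = 12.
Molecular formula: C6H12

C6H12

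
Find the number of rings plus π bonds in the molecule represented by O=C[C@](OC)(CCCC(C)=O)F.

2

Molecular formula from the SMILES: C8H13FO3.
DoU = (2C + 2 + N − H − X)/2 = (2·8 + 2 + 0 − 13 − 1)/2 = 4/2 = 2.
(Structurally: 0 ring(s) + 2 π bond(s) = 2.)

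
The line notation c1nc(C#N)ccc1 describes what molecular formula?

Heavy atoms from the SMILES: 6 C, 2 N.
Implicit hydrogens by atom environment:
  4 × C (aromatic): 1 H each → 4
  1 × C (aromatic): no H
  1 × C: no H
  1 × N (aromatic): no H
  1 × N: no H
  Total hydrogens = 4.
Molecular formula: C6H4N2

C6H4N2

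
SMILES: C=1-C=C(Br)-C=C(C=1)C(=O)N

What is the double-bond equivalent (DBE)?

Molecular formula from the SMILES: C7H6BrNO.
DoU = (2C + 2 + N − H − X)/2 = (2·7 + 2 + 1 − 6 − 1)/2 = 10/2 = 5.
(Structurally: 1 ring(s) + 4 π bond(s) = 5.)

5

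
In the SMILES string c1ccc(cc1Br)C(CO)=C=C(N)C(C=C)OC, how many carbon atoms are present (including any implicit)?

The symbol for carbon appears 14 times in the SMILES. Lowercase c denotes aromatic carbon and counts toward C.

14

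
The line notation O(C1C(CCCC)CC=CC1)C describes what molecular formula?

Heavy atoms from the SMILES: 11 C, 1 O.
Implicit hydrogens by atom environment:
  5 × C: 2 H each → 10
  4 × C: 1 H each → 4
  2 × C: 3 H each → 6
  1 × O: no H
  Total hydrogens = 20.
Molecular formula: C11H20O

C11H20O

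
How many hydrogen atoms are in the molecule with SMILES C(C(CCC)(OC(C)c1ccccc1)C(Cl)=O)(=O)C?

19

Hydrogens are implicit in SMILES; fill each atom to its normal valence:
  5 × C (aromatic): 1 H each → 5
  3 × C: 3 H each → 9
  3 × C: no H
  3 × O: no H
  2 × C: 2 H each → 4
  1 × C: 1 H
  1 × C (aromatic): no H
  1 × Cl: no H
  Total hydrogens = 19.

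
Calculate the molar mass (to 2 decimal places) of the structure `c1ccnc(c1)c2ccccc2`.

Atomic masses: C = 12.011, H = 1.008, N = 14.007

Molecular formula: C11H9N.
M = 11×12.011 + 9×1.008 + 1×14.007 = 155.20 g/mol.

155.20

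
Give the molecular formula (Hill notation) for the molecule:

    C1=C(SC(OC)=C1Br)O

Heavy atoms from the SMILES: 1 Br, 5 C, 2 O, 1 S.
Implicit hydrogens by atom environment:
  3 × C (aromatic): no H
  1 × Br: no H
  1 × C: 3 H
  1 × C (aromatic): 1 H
  1 × O: 1 H
  1 × O: no H
  1 × S (aromatic): no H
  Total hydrogens = 5.
Molecular formula: C5H5BrO2S

C5H5BrO2S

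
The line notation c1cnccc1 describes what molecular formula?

Heavy atoms from the SMILES: 5 C, 1 N.
Implicit hydrogens by atom environment:
  5 × C (aromatic): 1 H each → 5
  1 × N (aromatic): no H
  Total hydrogens = 5.
Molecular formula: C5H5N

C5H5N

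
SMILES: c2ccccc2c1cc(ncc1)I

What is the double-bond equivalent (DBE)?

8

Molecular formula from the SMILES: C11H8IN.
DoU = (2C + 2 + N − H − X)/2 = (2·11 + 2 + 1 − 8 − 1)/2 = 16/2 = 8.
(Structurally: 2 ring(s) + 6 π bond(s) = 8.)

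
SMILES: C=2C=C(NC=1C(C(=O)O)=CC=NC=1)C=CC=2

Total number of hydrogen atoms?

10

Hydrogens are implicit in SMILES; fill each atom to its normal valence:
  8 × C (aromatic): 1 H each → 8
  3 × C (aromatic): no H
  1 × C: no H
  1 × N: 1 H
  1 × N (aromatic): no H
  1 × O: 1 H
  1 × O: no H
  Total hydrogens = 10.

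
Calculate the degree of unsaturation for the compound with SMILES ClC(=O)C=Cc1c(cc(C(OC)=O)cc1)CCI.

7

Molecular formula from the SMILES: C13H12ClIO3.
DoU = (2C + 2 + N − H − X)/2 = (2·13 + 2 + 0 − 12 − 2)/2 = 14/2 = 7.
(Structurally: 1 ring(s) + 6 π bond(s) = 7.)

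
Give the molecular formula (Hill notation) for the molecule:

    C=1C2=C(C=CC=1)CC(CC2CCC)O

C13H18O

Heavy atoms from the SMILES: 13 C, 1 O.
Implicit hydrogens by atom environment:
  4 × C: 2 H each → 8
  4 × C (aromatic): 1 H each → 4
  2 × C: 1 H each → 2
  2 × C (aromatic): no H
  1 × C: 3 H
  1 × O: 1 H
  Total hydrogens = 18.
Molecular formula: C13H18O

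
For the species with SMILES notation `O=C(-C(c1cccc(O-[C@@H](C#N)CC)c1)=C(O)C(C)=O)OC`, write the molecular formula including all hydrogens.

C16H17NO5

Heavy atoms from the SMILES: 16 C, 1 N, 5 O.
Implicit hydrogens by atom environment:
  5 × C: no H
  4 × C (aromatic): 1 H each → 4
  4 × O: no H
  3 × C: 3 H each → 9
  2 × C (aromatic): no H
  1 × C: 2 H
  1 × C: 1 H
  1 × N: no H
  1 × O: 1 H
  Total hydrogens = 17.
Molecular formula: C16H17NO5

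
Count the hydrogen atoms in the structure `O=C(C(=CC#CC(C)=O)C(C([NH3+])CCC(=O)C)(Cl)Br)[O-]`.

15

Hydrogens are implicit in SMILES; fill each atom to its normal valence:
  7 × C: no H
  3 × O: no H
  2 × C: 3 H each → 6
  2 × C: 2 H each → 4
  2 × C: 1 H each → 2
  1 × Br: no H
  1 × Cl: no H
  1 × N (charge +1): 3 H
  1 × O (charge -1): no H
  Total hydrogens = 15.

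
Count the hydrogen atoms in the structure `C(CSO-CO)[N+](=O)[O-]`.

Hydrogens are implicit in SMILES; fill each atom to its normal valence:
  3 × C: 2 H each → 6
  2 × O: no H
  1 × N (charge +1): no H
  1 × O: 1 H
  1 × O (charge -1): no H
  1 × S: no H
  Total hydrogens = 7.

7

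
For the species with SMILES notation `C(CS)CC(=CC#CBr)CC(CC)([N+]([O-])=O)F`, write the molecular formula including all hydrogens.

Heavy atoms from the SMILES: 1 Br, 11 C, 1 F, 1 N, 2 O, 1 S.
Implicit hydrogens by atom environment:
  5 × C: 2 H each → 10
  4 × C: no H
  1 × Br: no H
  1 × C: 3 H
  1 × C: 1 H
  1 × F: no H
  1 × N (charge +1): no H
  1 × O: no H
  1 × O (charge -1): no H
  1 × S: 1 H
  Total hydrogens = 15.
Molecular formula: C11H15BrFNO2S

C11H15BrFNO2S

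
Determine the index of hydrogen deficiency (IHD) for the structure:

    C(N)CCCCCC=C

Molecular formula from the SMILES: C8H17N.
DoU = (2C + 2 + N − H − X)/2 = (2·8 + 2 + 1 − 17 − 0)/2 = 2/2 = 1.
(Structurally: 0 ring(s) + 1 π bond(s) = 1.)

1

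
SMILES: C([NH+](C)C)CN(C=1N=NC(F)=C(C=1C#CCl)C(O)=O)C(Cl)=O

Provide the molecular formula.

C12H12Cl2FN4O3+

Heavy atoms from the SMILES: 12 C, 2 Cl, 1 F, 4 N, 3 O.
Implicit hydrogens by atom environment:
  4 × C (aromatic): no H
  4 × C: no H
  2 × C: 3 H each → 6
  2 × C: 2 H each → 4
  2 × Cl: no H
  2 × N (aromatic): no H
  2 × O: no H
  1 × F: no H
  1 × N (charge +1): 1 H
  1 × N: no H
  1 × O: 1 H
  Total hydrogens = 12.
Net charge +1.
Molecular formula: C12H12Cl2FN4O3+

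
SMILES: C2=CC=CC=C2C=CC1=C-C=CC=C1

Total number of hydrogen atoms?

Hydrogens are implicit in SMILES; fill each atom to its normal valence:
  10 × C (aromatic): 1 H each → 10
  2 × C: 1 H each → 2
  2 × C (aromatic): no H
  Total hydrogens = 12.

12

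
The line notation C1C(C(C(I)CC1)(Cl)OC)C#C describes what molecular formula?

Heavy atoms from the SMILES: 9 C, 1 Cl, 1 I, 1 O.
Implicit hydrogens by atom environment:
  3 × C: 2 H each → 6
  3 × C: 1 H each → 3
  2 × C: no H
  1 × C: 3 H
  1 × Cl: no H
  1 × I: no H
  1 × O: no H
  Total hydrogens = 12.
Molecular formula: C9H12ClIO

C9H12ClIO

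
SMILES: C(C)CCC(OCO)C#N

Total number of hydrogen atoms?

Hydrogens are implicit in SMILES; fill each atom to its normal valence:
  4 × C: 2 H each → 8
  1 × C: 3 H
  1 × C: 1 H
  1 × C: no H
  1 × N: no H
  1 × O: 1 H
  1 × O: no H
  Total hydrogens = 13.

13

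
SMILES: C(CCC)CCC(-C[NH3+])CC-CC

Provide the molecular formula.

Heavy atoms from the SMILES: 12 C, 1 N.
Implicit hydrogens by atom environment:
  9 × C: 2 H each → 18
  2 × C: 3 H each → 6
  1 × C: 1 H
  1 × N (charge +1): 3 H
  Total hydrogens = 28.
Net charge +1.
Molecular formula: C12H28N+

C12H28N+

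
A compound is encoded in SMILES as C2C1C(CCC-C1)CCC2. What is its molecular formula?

C10H18

Heavy atoms from the SMILES: 10 C.
Implicit hydrogens by atom environment:
  8 × C: 2 H each → 16
  2 × C: 1 H each → 2
  Total hydrogens = 18.
Molecular formula: C10H18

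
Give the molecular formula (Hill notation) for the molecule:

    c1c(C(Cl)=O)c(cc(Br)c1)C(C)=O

Heavy atoms from the SMILES: 1 Br, 9 C, 1 Cl, 2 O.
Implicit hydrogens by atom environment:
  3 × C (aromatic): 1 H each → 3
  3 × C (aromatic): no H
  2 × C: no H
  2 × O: no H
  1 × Br: no H
  1 × C: 3 H
  1 × Cl: no H
  Total hydrogens = 6.
Molecular formula: C9H6BrClO2

C9H6BrClO2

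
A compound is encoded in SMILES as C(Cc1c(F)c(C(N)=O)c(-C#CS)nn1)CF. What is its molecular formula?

C10H9F2N3OS

Heavy atoms from the SMILES: 10 C, 2 F, 3 N, 1 O, 1 S.
Implicit hydrogens by atom environment:
  4 × C (aromatic): no H
  3 × C: 2 H each → 6
  3 × C: no H
  2 × F: no H
  2 × N (aromatic): no H
  1 × N: 2 H
  1 × O: no H
  1 × S: 1 H
  Total hydrogens = 9.
Molecular formula: C10H9F2N3OS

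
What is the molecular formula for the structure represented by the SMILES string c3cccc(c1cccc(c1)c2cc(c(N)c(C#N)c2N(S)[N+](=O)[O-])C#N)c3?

C20H13N5O2S

Heavy atoms from the SMILES: 20 C, 5 N, 2 O, 1 S.
Implicit hydrogens by atom environment:
  10 × C (aromatic): 1 H each → 10
  8 × C (aromatic): no H
  3 × N: no H
  2 × C: no H
  1 × N: 2 H
  1 × N (charge +1): no H
  1 × O: no H
  1 × O (charge -1): no H
  1 × S: 1 H
  Total hydrogens = 13.
Molecular formula: C20H13N5O2S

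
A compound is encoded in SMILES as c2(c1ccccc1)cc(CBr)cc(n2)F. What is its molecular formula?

Heavy atoms from the SMILES: 1 Br, 12 C, 1 F, 1 N.
Implicit hydrogens by atom environment:
  7 × C (aromatic): 1 H each → 7
  4 × C (aromatic): no H
  1 × Br: no H
  1 × C: 2 H
  1 × F: no H
  1 × N (aromatic): no H
  Total hydrogens = 9.
Molecular formula: C12H9BrFN

C12H9BrFN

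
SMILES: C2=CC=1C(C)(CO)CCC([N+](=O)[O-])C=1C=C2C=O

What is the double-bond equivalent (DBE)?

Molecular formula from the SMILES: C13H15NO4.
DoU = (2C + 2 + N − H − X)/2 = (2·13 + 2 + 1 − 15 − 0)/2 = 14/2 = 7.
(Structurally: 2 ring(s) + 5 π bond(s) = 7.)

7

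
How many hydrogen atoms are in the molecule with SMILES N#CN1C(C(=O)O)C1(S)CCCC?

Hydrogens are implicit in SMILES; fill each atom to its normal valence:
  3 × C: 2 H each → 6
  3 × C: no H
  2 × N: no H
  1 × C: 3 H
  1 × C: 1 H
  1 × O: 1 H
  1 × O: no H
  1 × S: 1 H
  Total hydrogens = 12.

12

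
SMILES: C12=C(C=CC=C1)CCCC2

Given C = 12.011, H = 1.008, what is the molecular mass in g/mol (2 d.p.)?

132.21

Molecular formula: C10H12.
M = 10×12.011 + 12×1.008 = 132.21 g/mol.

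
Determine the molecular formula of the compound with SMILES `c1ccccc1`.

C6H6

Heavy atoms from the SMILES: 6 C.
Implicit hydrogens by atom environment:
  6 × C (aromatic): 1 H each → 6
  Total hydrogens = 6.
Molecular formula: C6H6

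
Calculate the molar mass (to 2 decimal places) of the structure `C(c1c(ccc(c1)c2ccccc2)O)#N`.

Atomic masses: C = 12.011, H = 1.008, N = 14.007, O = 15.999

Molecular formula: C13H9NO.
M = 13×12.011 + 9×1.008 + 1×14.007 + 1×15.999 = 195.22 g/mol.

195.22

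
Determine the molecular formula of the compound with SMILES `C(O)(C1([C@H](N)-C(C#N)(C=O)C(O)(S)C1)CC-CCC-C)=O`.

Heavy atoms from the SMILES: 14 C, 2 N, 4 O, 1 S.
Implicit hydrogens by atom environment:
  6 × C: 2 H each → 12
  5 × C: no H
  2 × C: 1 H each → 2
  2 × O: 1 H each → 2
  2 × O: no H
  1 × C: 3 H
  1 × N: 2 H
  1 × N: no H
  1 × S: 1 H
  Total hydrogens = 22.
Molecular formula: C14H22N2O4S

C14H22N2O4S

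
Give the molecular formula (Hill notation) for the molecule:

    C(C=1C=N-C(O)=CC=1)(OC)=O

C7H7NO3

Heavy atoms from the SMILES: 7 C, 1 N, 3 O.
Implicit hydrogens by atom environment:
  3 × C (aromatic): 1 H each → 3
  2 × C (aromatic): no H
  2 × O: no H
  1 × C: 3 H
  1 × C: no H
  1 × N (aromatic): no H
  1 × O: 1 H
  Total hydrogens = 7.
Molecular formula: C7H7NO3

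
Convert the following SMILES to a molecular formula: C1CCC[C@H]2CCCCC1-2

C10H18

Heavy atoms from the SMILES: 10 C.
Implicit hydrogens by atom environment:
  8 × C: 2 H each → 16
  2 × C: 1 H each → 2
  Total hydrogens = 18.
Molecular formula: C10H18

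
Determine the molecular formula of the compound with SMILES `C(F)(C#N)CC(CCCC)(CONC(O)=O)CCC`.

Heavy atoms from the SMILES: 13 C, 1 F, 2 N, 3 O.
Implicit hydrogens by atom environment:
  7 × C: 2 H each → 14
  3 × C: no H
  2 × C: 3 H each → 6
  2 × O: no H
  1 × C: 1 H
  1 × F: no H
  1 × N: 1 H
  1 × N: no H
  1 × O: 1 H
  Total hydrogens = 23.
Molecular formula: C13H23FN2O3

C13H23FN2O3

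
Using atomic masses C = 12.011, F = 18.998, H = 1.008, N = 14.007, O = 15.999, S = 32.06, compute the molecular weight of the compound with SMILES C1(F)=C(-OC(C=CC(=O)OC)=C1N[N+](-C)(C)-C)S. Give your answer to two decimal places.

Molecular formula: C11H16FN2O3S+.
M = 11×12.011 + 1×18.998 + 16×1.008 + 2×14.007 + 3×15.999 + 1×32.06 = 275.32 g/mol.

275.32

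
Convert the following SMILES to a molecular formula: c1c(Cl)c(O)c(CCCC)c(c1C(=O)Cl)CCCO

Heavy atoms from the SMILES: 14 C, 2 Cl, 3 O.
Implicit hydrogens by atom environment:
  6 × C: 2 H each → 12
  5 × C (aromatic): no H
  2 × Cl: no H
  2 × O: 1 H each → 2
  1 × C: 3 H
  1 × C (aromatic): 1 H
  1 × C: no H
  1 × O: no H
  Total hydrogens = 18.
Molecular formula: C14H18Cl2O3

C14H18Cl2O3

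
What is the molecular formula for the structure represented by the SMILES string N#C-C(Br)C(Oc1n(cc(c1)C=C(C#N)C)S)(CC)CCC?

Heavy atoms from the SMILES: 1 Br, 16 C, 3 N, 1 O, 1 S.
Implicit hydrogens by atom environment:
  4 × C: no H
  3 × C: 3 H each → 9
  3 × C: 2 H each → 6
  2 × C (aromatic): 1 H each → 2
  2 × C: 1 H each → 2
  2 × C (aromatic): no H
  2 × N: no H
  1 × Br: no H
  1 × N (aromatic): no H
  1 × O: no H
  1 × S: 1 H
  Total hydrogens = 20.
Molecular formula: C16H20BrN3OS

C16H20BrN3OS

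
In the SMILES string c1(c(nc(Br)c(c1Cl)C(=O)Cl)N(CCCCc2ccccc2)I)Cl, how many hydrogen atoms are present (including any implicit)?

13

Hydrogens are implicit in SMILES; fill each atom to its normal valence:
  6 × C (aromatic): no H
  5 × C (aromatic): 1 H each → 5
  4 × C: 2 H each → 8
  3 × Cl: no H
  1 × Br: no H
  1 × C: no H
  1 × I: no H
  1 × N (aromatic): no H
  1 × N: no H
  1 × O: no H
  Total hydrogens = 13.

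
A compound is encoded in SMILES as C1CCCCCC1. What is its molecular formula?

C7H14

Heavy atoms from the SMILES: 7 C.
Implicit hydrogens by atom environment:
  7 × C: 2 H each → 14
  Total hydrogens = 14.
Molecular formula: C7H14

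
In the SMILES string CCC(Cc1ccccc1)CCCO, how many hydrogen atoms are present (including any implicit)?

20

Hydrogens are implicit in SMILES; fill each atom to its normal valence:
  5 × C: 2 H each → 10
  5 × C (aromatic): 1 H each → 5
  1 × C: 3 H
  1 × C: 1 H
  1 × C (aromatic): no H
  1 × O: 1 H
  Total hydrogens = 20.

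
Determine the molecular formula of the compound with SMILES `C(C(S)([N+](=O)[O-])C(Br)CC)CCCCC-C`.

Heavy atoms from the SMILES: 1 Br, 11 C, 1 N, 2 O, 1 S.
Implicit hydrogens by atom environment:
  7 × C: 2 H each → 14
  2 × C: 3 H each → 6
  1 × Br: no H
  1 × C: 1 H
  1 × C: no H
  1 × N (charge +1): no H
  1 × O: no H
  1 × O (charge -1): no H
  1 × S: 1 H
  Total hydrogens = 22.
Molecular formula: C11H22BrNO2S

C11H22BrNO2S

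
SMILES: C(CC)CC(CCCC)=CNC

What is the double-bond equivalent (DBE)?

1

Molecular formula from the SMILES: C11H23N.
DoU = (2C + 2 + N − H − X)/2 = (2·11 + 2 + 1 − 23 − 0)/2 = 2/2 = 1.
(Structurally: 0 ring(s) + 1 π bond(s) = 1.)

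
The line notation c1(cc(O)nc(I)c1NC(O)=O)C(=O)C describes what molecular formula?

C8H7IN2O4

Heavy atoms from the SMILES: 8 C, 1 I, 2 N, 4 O.
Implicit hydrogens by atom environment:
  4 × C (aromatic): no H
  2 × C: no H
  2 × O: 1 H each → 2
  2 × O: no H
  1 × C: 3 H
  1 × C (aromatic): 1 H
  1 × I: no H
  1 × N: 1 H
  1 × N (aromatic): no H
  Total hydrogens = 7.
Molecular formula: C8H7IN2O4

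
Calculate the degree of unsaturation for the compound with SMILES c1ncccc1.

Molecular formula from the SMILES: C5H5N.
DoU = (2C + 2 + N − H − X)/2 = (2·5 + 2 + 1 − 5 − 0)/2 = 8/2 = 4.
(Structurally: 1 ring(s) + 3 π bond(s) = 4.)

4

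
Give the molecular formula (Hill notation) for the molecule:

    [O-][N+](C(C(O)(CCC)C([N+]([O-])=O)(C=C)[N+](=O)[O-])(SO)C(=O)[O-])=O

Heavy atoms from the SMILES: 9 C, 3 N, 10 O, 1 S.
Implicit hydrogens by atom environment:
  4 × C: no H
  4 × O: no H
  4 × O (charge -1): no H
  3 × C: 2 H each → 6
  3 × N (charge +1): no H
  2 × O: 1 H each → 2
  1 × C: 3 H
  1 × C: 1 H
  1 × S: no H
  Total hydrogens = 12.
Net charge -1.
Molecular formula: C9H12N3O10S-

C9H12N3O10S-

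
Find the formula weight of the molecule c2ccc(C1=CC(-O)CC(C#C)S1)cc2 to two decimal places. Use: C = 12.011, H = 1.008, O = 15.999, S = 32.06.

216.30

Molecular formula: C13H12OS.
M = 13×12.011 + 12×1.008 + 1×15.999 + 1×32.06 = 216.30 g/mol.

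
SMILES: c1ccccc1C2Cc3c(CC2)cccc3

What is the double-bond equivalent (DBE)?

9

Molecular formula from the SMILES: C16H16.
DoU = (2C + 2 + N − H − X)/2 = (2·16 + 2 + 0 − 16 − 0)/2 = 18/2 = 9.
(Structurally: 3 ring(s) + 6 π bond(s) = 9.)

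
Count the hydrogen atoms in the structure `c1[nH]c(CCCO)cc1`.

11

Hydrogens are implicit in SMILES; fill each atom to its normal valence:
  3 × C: 2 H each → 6
  3 × C (aromatic): 1 H each → 3
  1 × C (aromatic): no H
  1 × N (aromatic): 1 H
  1 × O: 1 H
  Total hydrogens = 11.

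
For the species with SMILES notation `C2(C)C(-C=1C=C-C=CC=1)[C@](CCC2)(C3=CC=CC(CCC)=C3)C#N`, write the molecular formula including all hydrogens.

Heavy atoms from the SMILES: 23 C, 1 N.
Implicit hydrogens by atom environment:
  9 × C (aromatic): 1 H each → 9
  5 × C: 2 H each → 10
  3 × C (aromatic): no H
  2 × C: 3 H each → 6
  2 × C: 1 H each → 2
  2 × C: no H
  1 × N: no H
  Total hydrogens = 27.
Molecular formula: C23H27N

C23H27N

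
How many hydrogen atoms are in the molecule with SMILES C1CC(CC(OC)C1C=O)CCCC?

22

Hydrogens are implicit in SMILES; fill each atom to its normal valence:
  6 × C: 2 H each → 12
  4 × C: 1 H each → 4
  2 × C: 3 H each → 6
  2 × O: no H
  Total hydrogens = 22.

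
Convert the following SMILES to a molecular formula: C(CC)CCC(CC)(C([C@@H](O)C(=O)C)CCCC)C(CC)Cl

Heavy atoms from the SMILES: 19 C, 1 Cl, 2 O.
Implicit hydrogens by atom environment:
  9 × C: 2 H each → 18
  5 × C: 3 H each → 15
  3 × C: 1 H each → 3
  2 × C: no H
  1 × Cl: no H
  1 × O: 1 H
  1 × O: no H
  Total hydrogens = 37.
Molecular formula: C19H37ClO2

C19H37ClO2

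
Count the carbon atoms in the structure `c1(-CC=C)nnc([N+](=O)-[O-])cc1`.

7

The symbol for carbon appears 7 times in the SMILES. Lowercase c denotes aromatic carbon and counts toward C.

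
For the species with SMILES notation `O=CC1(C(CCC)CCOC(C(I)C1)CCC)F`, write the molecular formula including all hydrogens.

Heavy atoms from the SMILES: 14 C, 1 F, 1 I, 2 O.
Implicit hydrogens by atom environment:
  7 × C: 2 H each → 14
  4 × C: 1 H each → 4
  2 × C: 3 H each → 6
  2 × O: no H
  1 × C: no H
  1 × F: no H
  1 × I: no H
  Total hydrogens = 24.
Molecular formula: C14H24FIO2

C14H24FIO2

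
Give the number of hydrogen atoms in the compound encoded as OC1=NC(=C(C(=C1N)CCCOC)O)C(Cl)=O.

Hydrogens are implicit in SMILES; fill each atom to its normal valence:
  5 × C (aromatic): no H
  3 × C: 2 H each → 6
  2 × O: 1 H each → 2
  2 × O: no H
  1 × C: 3 H
  1 × C: no H
  1 × Cl: no H
  1 × N: 2 H
  1 × N (aromatic): no H
  Total hydrogens = 13.

13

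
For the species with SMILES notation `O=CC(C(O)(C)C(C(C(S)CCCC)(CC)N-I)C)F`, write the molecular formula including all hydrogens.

Heavy atoms from the SMILES: 14 C, 1 F, 1 I, 1 N, 2 O, 1 S.
Implicit hydrogens by atom environment:
  4 × C: 3 H each → 12
  4 × C: 2 H each → 8
  4 × C: 1 H each → 4
  2 × C: no H
  1 × F: no H
  1 × I: no H
  1 × N: 1 H
  1 × O: 1 H
  1 × O: no H
  1 × S: 1 H
  Total hydrogens = 27.
Molecular formula: C14H27FINO2S

C14H27FINO2S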